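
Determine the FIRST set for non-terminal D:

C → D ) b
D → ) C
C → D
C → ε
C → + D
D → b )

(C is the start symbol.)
{ ')', 'b' }

From D → ) C:
  - ')' is a terminal: add ')' and stop
From D → b ):
  - b is a terminal: add 'b' and stop

Collecting: FIRST(D) = { ')', 'b' }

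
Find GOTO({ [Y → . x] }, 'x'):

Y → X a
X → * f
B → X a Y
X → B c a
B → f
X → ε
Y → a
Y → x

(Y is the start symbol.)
{ [Y → x .] }

GOTO(I, 'x') = CLOSURE({ [A → αX.β] : [A → α.Xβ] ∈ I, X = 'x' })

Items with dot before 'x', with the dot advanced:
  [Y → . x] → [Y → x .]
Closure adds nothing (no advanced item has the dot before a non-terminal).

GOTO = { [Y → x .] }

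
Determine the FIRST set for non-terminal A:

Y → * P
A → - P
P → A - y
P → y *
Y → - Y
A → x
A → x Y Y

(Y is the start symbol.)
To compute FIRST(A), examine every production with A on the left-hand side, reading each right-hand side left to right until a non-nullable symbol is reached.

From A → - P:
  - '-' is a terminal: add '-' and stop
From A → x:
  - x is a terminal: add 'x' and stop
From A → x Y Y:
  - x is a terminal: add 'x' and stop

Collecting: FIRST(A) = { '-', 'x' }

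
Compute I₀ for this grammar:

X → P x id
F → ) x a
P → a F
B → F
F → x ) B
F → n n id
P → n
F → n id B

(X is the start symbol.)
{ [P → . a F], [P → . n], [X → . P x id], [X' → . X] }

First, augment the grammar with X' → X
I₀ = CLOSURE({ [X' → . X] }):
  [X' → . X] has the dot before X: add [X → . P x id]
  [X → . P x id] has the dot before P: add [P → . a F], [P → . n]
No further items can be added.

I₀ = { [P → . a F], [P → . n], [X → . P x id], [X' → . X] }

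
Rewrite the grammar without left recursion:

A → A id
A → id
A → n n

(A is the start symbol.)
A is directly left-recursive. The standard transformation for
  A → A α₁ | ... | A α_m | β₁ | ... | β_n
is
  A  → β₁ A' | ... | β_n A'
  A' → α₁ A' | ... | α_m A' | ε

A → id becomes A → id A'
A → n n becomes A → n n A'
A → A id becomes A' → id A'
Add A' → ε

Resulting grammar:
A → id A'
A → n n A'
A' → id A'
A' → ε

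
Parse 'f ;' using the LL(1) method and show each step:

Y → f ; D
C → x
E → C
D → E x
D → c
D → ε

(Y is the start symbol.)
LL(1) parsing maintains a stack (initially the start symbol over $) and the input. At each step: if the stack top is a terminal, match it against the current input token; if it is a non-terminal N, replace it with the RHS of M[N, lookahead] (the unique production whose predict set contains the lookahead).

Stack is shown with the top on the left.

Stack    Input  Action
----------------------
Y $      f ; $  output Y → f ; D
f ; D $  f ; $  match 'f'
; D $    ; $    match ';'
D $      $      output D → ε
$        $      accept

The string is accepted.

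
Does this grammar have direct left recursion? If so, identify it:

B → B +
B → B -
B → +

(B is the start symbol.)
Direct left recursion occurs when N → N α for some non-terminal N (the right-hand side begins with the left-hand side itself).

B → B +: LEFT RECURSIVE (starts with B)
B → B -: LEFT RECURSIVE (starts with B)
B → +: starts with '+'

The grammar has direct left recursion on: B.

Answer: Yes, B is left-recursive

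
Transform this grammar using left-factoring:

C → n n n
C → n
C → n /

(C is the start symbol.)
C → n C'
C' → n n
C' → ε
C' → /

Left-factoring transforms A → αβ₁ | αβ₂ into A → αA' and A' → β₁ | β₂
(α is the longest common prefix among the alternatives). Repeat until
no nonterminal has two alternatives with a common prefix.

Round 1: C has alternatives sharing prefix 'n'. Introduce C': C → n C'
  Add: C' → n n
  Add: C' → ε
  Add: C' → /

No remaining common prefixes — done.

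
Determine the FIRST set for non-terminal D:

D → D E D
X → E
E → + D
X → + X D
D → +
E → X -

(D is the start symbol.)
From D → D E D:
  - D is the symbol being defined: contributes nothing new
    D is not nullable, so stop
From D → +:
  - '+' is a terminal: add '+' and stop

Collecting: FIRST(D) = { '+' }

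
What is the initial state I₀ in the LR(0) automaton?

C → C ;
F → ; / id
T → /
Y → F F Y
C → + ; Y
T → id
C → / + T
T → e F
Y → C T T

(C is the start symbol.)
First, augment the grammar with C' → C
I₀ = CLOSURE({ [C' → . C] }):
  [C' → . C] has the dot before C: add [C → . C ;], [C → . + ; Y], [C → . / + T]
No further items can be added.

I₀ = { [C → . + ; Y], [C → . / + T], [C → . C ;], [C' → . C] }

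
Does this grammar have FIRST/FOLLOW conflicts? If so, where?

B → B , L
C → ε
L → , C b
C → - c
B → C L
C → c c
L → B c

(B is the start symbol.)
A FIRST/FOLLOW conflict occurs when a non-terminal N has a nullable alternative N → β (β ⇒* ε) and another alternative N → α with FIRST(α) ∩ FOLLOW(N) ≠ ∅: on such a lookahead the parser cannot decide between expanding α and letting N vanish via β.

Nullable non-terminals: C.

C: nullable alternative(s) C → ε; FOLLOW(C) = { ',', '-', 'b', 'c' }
  C → ε: FIRST \ {ε} = { } — this is the only nullable alternative, skip
  C → - c: FIRST \ {ε} = { '-' } — overlaps FOLLOW(C) on { '-' }: CONFLICT
  C → c c: FIRST \ {ε} = { 'c' } — overlaps FOLLOW(C) on { 'c' }: CONFLICT

B, L have no nullable alternative, so no FIRST/FOLLOW check is needed there.

So the grammar has 2 FIRST/FOLLOW conflicts (marked CONFLICT above).

Answer: Yes. C → '-' c with FOLLOW(C) on { '-' }; C → c c with FOLLOW(C) on { 'c' }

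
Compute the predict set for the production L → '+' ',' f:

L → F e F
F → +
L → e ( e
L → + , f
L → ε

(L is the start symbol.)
{ '+' }

PREDICT(L → '+' ',' f) = (FIRST(RHS) \ {ε}) ∪ (FOLLOW(L) if ε ∈ FIRST(RHS), i.e. RHS ⇒* ε)
FIRST('+' ',' f) = { '+' }
ε ∉ FIRST('+' ',' f), so FOLLOW(L) is not added.
PREDICT(L → '+' ',' f) = { '+' }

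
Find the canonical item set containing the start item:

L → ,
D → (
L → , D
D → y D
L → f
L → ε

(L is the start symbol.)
First, augment the grammar with L' → L
I₀ = CLOSURE({ [L' → . L] }):
  [L' → . L] has the dot before L: add [L → . ,], [L → . , D], [L → . f], [L → .]
No further items can be added.

I₀ = { [L → . , D], [L → . ,], [L → . f], [L → .], [L' → . L] }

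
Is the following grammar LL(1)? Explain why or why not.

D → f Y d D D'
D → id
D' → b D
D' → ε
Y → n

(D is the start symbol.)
No. Predict set conflict for D': { 'b' }

A grammar is LL(1) if for each non-terminal N with multiple productions, the predict sets of those productions are pairwise disjoint, where PREDICT(N → α) = (FIRST(α) \ {ε}) ∪ (FOLLOW(N) if α ⇒* ε).

Relevant sets:
  FOLLOW(D') = { $, 'b' }

For D:
  PREDICT(D → f Y d D D') = { 'f' }
  PREDICT(D → id) = { 'id' }
For D':
  PREDICT(D' → b D) = { 'b' }
  PREDICT(D' → ε) = { $, 'b' }
Y has a single production, so nothing to check there.

Conflict found: Predict set conflict for D': { 'b' }
The grammar is NOT LL(1).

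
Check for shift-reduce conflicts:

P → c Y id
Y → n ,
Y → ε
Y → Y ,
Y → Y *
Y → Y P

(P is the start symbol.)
Augment with P' → P and build the canonical LR(0) collection (I0 = CLOSURE({[P' → . P]}), then GOTO on every symbol after a dot until no new states appear). It has 10 states:
  I0: { [P → . c Y id], [P' → . P] }  — shift
  I1: { [P' → P .] }  — accept
  I2: { [P → c . Y id], [Y → . Y *], [Y → . Y ,], [Y → . Y P], [Y → . n ,], [Y → .] }  — shift, reduce
  I3: { [P → . c Y id], [P → c Y . id], [Y → Y . *], [Y → Y . ,], [Y → Y . P] }  — shift
  I4: { [Y → n . ,] }  — shift
  I5: { [Y → n , .] }  — reduce
  I6: { [Y → Y * .] }  — reduce
  I7: { [Y → Y , .] }  — reduce
  I8: { [Y → Y P .] }  — reduce
  I9: { [P → c Y id .] }  — reduce

I2 contains reduce item [Y → .] and shift item [Y → . n ,] — shift-reduce conflict.

Answer: Yes — I2: [Y → .] vs [Y → . n ,]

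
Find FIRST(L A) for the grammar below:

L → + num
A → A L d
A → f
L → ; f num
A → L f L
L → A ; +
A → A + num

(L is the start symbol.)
{ '+', ';', 'f' }

FIRST sets of the non-terminals involved (from the grammar, by fixed-point iteration):
  FIRST(L) = { '+', ';', 'f' }

To compute FIRST(L A), process the symbols left to right:
Symbol L is a non-terminal. Add FIRST(L) \ {ε} = { '+', ';', 'f' }
L is not nullable (ε ∉ FIRST(L)), so stop here.
FIRST(L A) = { '+', ';', 'f' }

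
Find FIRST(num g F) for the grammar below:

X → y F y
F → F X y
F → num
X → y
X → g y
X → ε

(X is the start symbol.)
To compute FIRST(num g F), process the symbols left to right:
Symbol num is a terminal. Add 'num' and stop.
FIRST(num g F) = { 'num' }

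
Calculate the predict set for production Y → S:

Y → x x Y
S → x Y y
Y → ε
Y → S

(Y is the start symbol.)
{ 'x' }

PREDICT(Y → S) = (FIRST(RHS) \ {ε}) ∪ (FOLLOW(Y) if ε ∈ FIRST(RHS), i.e. RHS ⇒* ε)
FIRST(S) = { 'x' }
FIRST(S) = { 'x' }
ε ∉ FIRST(S), so FOLLOW(Y) is not added.
PREDICT(Y → S) = { 'x' }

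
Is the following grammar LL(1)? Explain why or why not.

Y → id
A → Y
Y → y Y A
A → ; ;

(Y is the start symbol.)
Relevant sets:
  FIRST(Y) = { 'id', 'y' }

For Y:
  PREDICT(Y → id) = { 'id' }
  PREDICT(Y → y Y A) = { 'y' }
For A:
  PREDICT(A → Y) = { 'id', 'y' }
  PREDICT(A → ';' ';') = { ';' }

All predict sets are disjoint. The grammar IS LL(1).

Answer: Yes, the grammar is LL(1).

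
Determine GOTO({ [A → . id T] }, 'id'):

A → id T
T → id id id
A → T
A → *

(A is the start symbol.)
GOTO(I, 'id') = CLOSURE({ [A → αX.β] : [A → α.Xβ] ∈ I, X = 'id' })

Items with dot before 'id', with the dot advanced:
  [A → . id T] → [A → id . T]
Closure of the advanced items:
  [A → id . T] has the dot before T: add [T → . id id id]

GOTO = { [A → id . T], [T → . id id id] }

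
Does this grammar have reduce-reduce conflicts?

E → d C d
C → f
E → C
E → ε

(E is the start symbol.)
No reduce-reduce conflicts

Augment with E' → E and build the canonical LR(0) collection (I0 = CLOSURE({[E' → . E]}), then GOTO on every symbol after a dot until no new states appear). It has 7 states:
  I0: { [C → . f], [E → . C], [E → . d C d], [E → .], [E' → . E] }  — shift, reduce
  I1: { [E → C .] }  — reduce
  I2: { [E' → E .] }  — accept
  I3: { [C → . f], [E → d . C d] }  — shift
  I4: { [C → f .] }  — reduce
  I5: { [E → d C . d] }  — shift
  I6: { [E → d C d .] }  — reduce

No state contains more than one complete item.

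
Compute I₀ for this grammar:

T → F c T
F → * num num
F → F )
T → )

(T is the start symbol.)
First, augment the grammar with T' → T
I₀ = CLOSURE({ [T' → . T] }):
  [T' → . T] has the dot before T: add [T → . F c T], [T → . )]
  [T → . F c T] has the dot before F: add [F → . * num num], [F → . F )]
No further items can be added.

I₀ = { [F → . * num num], [F → . F )], [T → . )], [T → . F c T], [T' → . T] }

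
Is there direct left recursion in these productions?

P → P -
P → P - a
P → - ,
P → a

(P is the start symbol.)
Yes, P is left-recursive

Direct left recursion occurs when N → N α for some non-terminal N (the right-hand side begins with the left-hand side itself).

P → P -: LEFT RECURSIVE (starts with P)
P → P - a: LEFT RECURSIVE (starts with P)
P → - ,: starts with '-'
P → a: starts with a

The grammar has direct left recursion on: P.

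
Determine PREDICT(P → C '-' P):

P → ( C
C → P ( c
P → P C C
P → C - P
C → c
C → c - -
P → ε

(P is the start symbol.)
{ '(', 'c' }

PREDICT(P → C '-' P) = (FIRST(RHS) \ {ε}) ∪ (FOLLOW(P) if ε ∈ FIRST(RHS), i.e. RHS ⇒* ε)
FIRST(C) = { '(', 'c' }
FIRST(C '-' P) = { '(', 'c' }
ε ∉ FIRST(C '-' P), so FOLLOW(P) is not added.
PREDICT(P → C '-' P) = { '(', 'c' }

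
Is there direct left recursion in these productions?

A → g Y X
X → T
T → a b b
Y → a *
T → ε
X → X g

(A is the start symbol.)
Yes, X is left-recursive

A → g Y X: starts with g
X → T: starts with T
T → a b b: starts with a
Y → a *: starts with a
T → ε: starts with ε
X → X g: LEFT RECURSIVE (starts with X)

The grammar has direct left recursion on: X.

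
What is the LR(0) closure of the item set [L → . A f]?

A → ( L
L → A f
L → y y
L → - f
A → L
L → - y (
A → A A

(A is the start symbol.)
To compute CLOSURE, for each item [A → α.Bβ] where B is a non-terminal, add [B → .γ] for all productions B → γ; repeat for the newly added items until nothing changes.

Start with: [L → . A f]
  [L → . A f] has the dot before A: add [A → . ( L], [A → . L], [A → . A A]
  [A → . L] has the dot before L: add [L → . y y], [L → . - f], [L → . - y (]
No further items can be added.

CLOSURE = { [A → . ( L], [A → . A A], [A → . L], [L → . - f], [L → . - y (], [L → . A f], [L → . y y] }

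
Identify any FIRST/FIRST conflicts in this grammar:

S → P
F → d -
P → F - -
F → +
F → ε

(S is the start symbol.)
No FIRST/FIRST conflicts.

A FIRST/FIRST conflict occurs when two productions N → α and N → β for the same non-terminal have FIRST(α) ∩ FIRST(β) ≠ ∅ (with ε ∈ FIRST of a nullable right-hand side, so two nullable alternatives also conflict).

Productions for F:
  F → d -: FIRST = { 'd' }
  F → +: FIRST = { '+' }
  F → ε: FIRST = { ε }
S, P have only one production, so no FIRST/FIRST conflict is possible there.

All alternatives of each non-terminal have pairwise disjoint FIRST sets.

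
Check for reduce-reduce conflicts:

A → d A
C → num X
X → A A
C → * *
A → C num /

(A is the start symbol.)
No reduce-reduce conflicts

A reduce-reduce conflict occurs when an LR(0) state has two complete items [A → α .] and [B → β .] — both call for a reduction, and with no lookahead the parser cannot choose between them.

Augment with A' → A and build the canonical LR(0) collection (I0 = CLOSURE({[A' → . A]}), then GOTO on every symbol after a dot until no new states appear). It has 13 states:
  I0: { [A → . C num /], [A → . d A], [A' → . A], [C → . * *], [C → . num X] }  — shift
  I1: { [C → * . *] }  — shift
  I2: { [A' → A .] }  — accept
  I3: { [A → C . num /] }  — shift
  I4: { [A → . C num /], [A → . d A], [A → d . A], [C → . * *], [C → . num X] }  — shift
  I5: { [A → . C num /], [A → . d A], [C → . * *], [C → . num X], [C → num . X], [X → . A A] }  — shift
  I6: { [A → . C num /], [A → . d A], [C → . * *], [C → . num X], [X → A . A] }  — shift
  I7: { [C → num X .] }  — reduce
  I8: { [X → A A .] }  — reduce
  I9: { [A → d A .] }  — reduce
  I10: { [A → C num . /] }  — shift
  I11: { [A → C num / .] }  — reduce
  I12: { [C → * * .] }  — reduce

No state contains more than one complete item.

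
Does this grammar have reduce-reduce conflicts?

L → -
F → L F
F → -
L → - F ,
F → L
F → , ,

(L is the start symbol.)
A reduce-reduce conflict occurs when an LR(0) state has two complete items [A → α .] and [B → β .] — both call for a reduction, and with no lookahead the parser cannot choose between them.

Augment with L' → L and build the canonical LR(0) collection (I0 = CLOSURE({[L' → . L]}), then GOTO on every symbol after a dot until no new states appear). It has 10 states:
  I0: { [L → . - F ,], [L → . -], [L' → . L] }  — shift
  I1: { [F → . , ,], [F → . -], [F → . L F], [F → . L], [L → - . F ,], [L → - .], [L → . - F ,], [L → . -] }  — shift, reduce
  I2: { [L' → L .] }  — accept
  I3: { [F → , . ,] }  — shift
  I4: { [F → - .], [F → . , ,], [F → . -], [F → . L F], [F → . L], [L → - . F ,], [L → - .], [L → . - F ,], [L → . -] }  — shift, 2 reduces
  I5: { [L → - F . ,] }  — shift
  I6: { [F → . , ,], [F → . -], [F → . L F], [F → . L], [F → L . F], [F → L .], [L → . - F ,], [L → . -] }  — shift, reduce
  I7: { [F → L F .] }  — reduce
  I8: { [L → - F , .] }  — reduce
  I9: { [F → , , .] }  — reduce

I4 contains complete items [F → - .], [L → - .] — reduce-reduce conflict.

Answer: Yes — I4: [F → - .] vs [L → - .]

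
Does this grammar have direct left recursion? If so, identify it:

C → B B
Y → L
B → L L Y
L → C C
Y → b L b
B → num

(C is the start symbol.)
No direct left recursion

Direct left recursion occurs when N → N α for some non-terminal N (the right-hand side begins with the left-hand side itself).

C → B B: starts with B
Y → L: starts with L
B → L L Y: starts with L
L → C C: starts with C
Y → b L b: starts with b
B → num: starts with num

No direct left recursion found.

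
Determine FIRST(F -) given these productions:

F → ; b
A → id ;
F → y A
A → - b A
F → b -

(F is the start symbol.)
{ ';', 'b', 'y' }

FIRST sets of the non-terminals involved (from the grammar, by fixed-point iteration):
  FIRST(F) = { ';', 'b', 'y' }

To compute FIRST(F -), process the symbols left to right:
Symbol F is a non-terminal. Add FIRST(F) \ {ε} = { ';', 'b', 'y' }
F is not nullable (ε ∉ FIRST(F)), so stop here.
FIRST(F -) = { ';', 'b', 'y' }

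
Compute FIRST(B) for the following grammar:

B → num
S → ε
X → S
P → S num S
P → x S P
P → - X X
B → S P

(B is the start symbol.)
To compute FIRST(B), examine every production with B on the left-hand side, reading each right-hand side left to right until a non-nullable symbol is reached.

FIRST sets of the other non-terminals involved (by the same procedure, iterated to a fixed point):
  FIRST(S) = { ε }
  FIRST(P) = { '-', 'num', 'x' }

From B → num:
  - num is a terminal: add 'num' and stop
From B → S P:
  - S is a non-terminal: add FIRST(S) \ {ε} = { }
    S is nullable, so continue to the next symbol
  - P is a non-terminal: add FIRST(P) \ {ε} = { '-', 'num', 'x' }
    P is not nullable, so stop

Collecting: FIRST(B) = { '-', 'num', 'x' }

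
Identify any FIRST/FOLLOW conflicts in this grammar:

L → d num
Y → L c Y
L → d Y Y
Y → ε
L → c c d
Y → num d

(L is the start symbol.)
A FIRST/FOLLOW conflict occurs when a non-terminal N has a nullable alternative N → β (β ⇒* ε) and another alternative N → α with FIRST(α) ∩ FOLLOW(N) ≠ ∅: on such a lookahead the parser cannot decide between expanding α and letting N vanish via β.

Nullable non-terminals: Y.
FIRST sets used below: FIRST(L) = { 'c', 'd' }

Y: nullable alternative(s) Y → ε; FOLLOW(Y) = { $, 'c', 'd', 'num' }
  Y → L c Y: FIRST \ {ε} = { 'c', 'd' } — overlaps FOLLOW(Y) on { 'c', 'd' }: CONFLICT
  Y → ε: FIRST \ {ε} = { } — this is the only nullable alternative, skip
  Y → num d: FIRST \ {ε} = { 'num' } — overlaps FOLLOW(Y) on { 'num' }: CONFLICT

L has no nullable alternative, so no FIRST/FOLLOW check is needed there.

So the grammar has 2 FIRST/FOLLOW conflicts (marked CONFLICT above).

Answer: Yes. Y → L c Y with FOLLOW(Y) on { 'c', 'd' }; Y → num d with FOLLOW(Y) on { 'num' }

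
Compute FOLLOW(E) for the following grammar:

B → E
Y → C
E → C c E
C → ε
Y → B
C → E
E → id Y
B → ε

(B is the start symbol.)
{ $, 'c' }

In B → E: E is at the end, add FOLLOW(B)
In E → C c E: E is at the end; this adds FOLLOW(E) to itself — nothing new
In C → E: E is at the end, add FOLLOW(C)

The FOLLOW sets referred to above (computed the same way, to a fixed point):
  FOLLOW(B) = { $, 'c' }
  FOLLOW(C) = { $, 'c' }

Taking the union: FOLLOW(E) = { $, 'c' }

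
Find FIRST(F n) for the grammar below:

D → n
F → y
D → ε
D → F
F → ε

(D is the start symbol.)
FIRST sets of the non-terminals involved (from the grammar, by fixed-point iteration):
  FIRST(F) = { 'y', ε }

To compute FIRST(F n), process the symbols left to right:
Symbol F is a non-terminal. Add FIRST(F) \ {ε} = { 'y' }
F is nullable (ε ∈ FIRST(F)), continue to the next symbol.
Symbol n is a terminal. Add 'n' and stop.
FIRST(F n) = { 'n', 'y' }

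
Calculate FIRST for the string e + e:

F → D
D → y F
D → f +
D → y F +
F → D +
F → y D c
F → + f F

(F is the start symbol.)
{ 'e' }

To compute FIRST(e + e), process the symbols left to right:
Symbol e is a terminal. Add 'e' and stop.
FIRST(e + e) = { 'e' }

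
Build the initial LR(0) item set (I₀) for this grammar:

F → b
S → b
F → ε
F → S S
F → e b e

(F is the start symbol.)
First, augment the grammar with F' → F
I₀ = CLOSURE({ [F' → . F] }):
  [F' → . F] has the dot before F: add [F → . b], [F → .], [F → . S S], [F → . e b e]
  [F → . S S] has the dot before S: add [S → . b]
No further items can be added.

I₀ = { [F → . S S], [F → . b], [F → . e b e], [F → .], [F' → . F], [S → . b] }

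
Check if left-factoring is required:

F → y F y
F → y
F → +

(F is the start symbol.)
Yes, F has productions with common prefix 'y'

Left-factoring is needed when two productions for the same non-terminal
share a common prefix on the right-hand side.

Productions for F:
  F → y F y
  F → y
  F → +

Found common prefix 'y' in productions for F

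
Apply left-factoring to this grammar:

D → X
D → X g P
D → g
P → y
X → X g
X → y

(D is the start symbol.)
D → X D'
D' → ε
D' → g P
D → g
P → y
X → X g
X → y

Left-factoring transforms A → αβ₁ | αβ₂ into A → αA' and A' → β₁ | β₂
(α is the longest common prefix among the alternatives). Repeat until
no nonterminal has two alternatives with a common prefix.

Round 1: D has alternatives sharing prefix 'X'. Introduce D': D → X D'
  Add: D' → ε
  Add: D' → g P

No remaining common prefixes — done.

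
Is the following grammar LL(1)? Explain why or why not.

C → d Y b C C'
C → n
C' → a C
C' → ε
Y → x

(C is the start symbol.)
No. Predict set conflict for C': { 'a' }

A grammar is LL(1) if for each non-terminal N with multiple productions, the predict sets of those productions are pairwise disjoint, where PREDICT(N → α) = (FIRST(α) \ {ε}) ∪ (FOLLOW(N) if α ⇒* ε).

Relevant sets:
  FOLLOW(C') = { $, 'a' }

For C:
  PREDICT(C → d Y b C C') = { 'd' }
  PREDICT(C → n) = { 'n' }
For C':
  PREDICT(C' → a C) = { 'a' }
  PREDICT(C' → ε) = { $, 'a' }
Y has a single production, so nothing to check there.

Conflict found: Predict set conflict for C': { 'a' }
The grammar is NOT LL(1).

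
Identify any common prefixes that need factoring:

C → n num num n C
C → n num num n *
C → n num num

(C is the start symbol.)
Yes, C has productions with common prefix 'n num num'

Left-factoring is needed when two productions for the same non-terminal
share a common prefix on the right-hand side.

Productions for C:
  C → n num num n C
  C → n num num n *
  C → n num num

Found common prefix 'n num num' in productions for C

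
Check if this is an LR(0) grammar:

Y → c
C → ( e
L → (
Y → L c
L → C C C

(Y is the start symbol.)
A grammar is LR(0) if no state in the canonical LR(0) collection has:
  - both a shift item (dot before a terminal) and a complete item (shift-reduce conflict), or
  - two or more complete items (reduce-reduce conflict; the accept item [Y' → Y .] counts as a complete item here).

Augment with Y' → Y and build the canonical LR(0) collection (I0 = CLOSURE({[Y' → . Y]}), then GOTO on every symbol after a dot until no new states appear). It has 11 states:
  I0: { [C → . ( e], [L → . (], [L → . C C C], [Y → . L c], [Y → . c], [Y' → . Y] }  — shift
  I1: { [C → ( . e], [L → ( .] }  — shift, reduce
  I2: { [C → . ( e], [L → C . C C] }  — shift
  I3: { [Y → L . c] }  — shift
  I4: { [Y' → Y .] }  — accept
  I5: { [Y → c .] }  — reduce
  I6: { [Y → L c .] }  — reduce
  I7: { [C → ( . e] }  — shift
  I8: { [C → . ( e], [L → C C . C] }  — shift
  I9: { [L → C C C .] }  — reduce
  I10: { [C → ( e .] }  — reduce

Conflict in state I1:
  Shift-reduce conflict between [L → ( .] and [C → ( . e]
So the grammar is NOT LR(0).

Answer: No. Shift-reduce conflict between [L → ( .] and [C → ( . e]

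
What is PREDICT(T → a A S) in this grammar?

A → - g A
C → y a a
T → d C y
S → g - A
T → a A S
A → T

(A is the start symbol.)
{ 'a' }

PREDICT(T → a A S) = (FIRST(RHS) \ {ε}) ∪ (FOLLOW(T) if ε ∈ FIRST(RHS), i.e. RHS ⇒* ε)
FIRST(a A S) = { 'a' }
ε ∉ FIRST(a A S), so FOLLOW(T) is not added.
PREDICT(T → a A S) = { 'a' }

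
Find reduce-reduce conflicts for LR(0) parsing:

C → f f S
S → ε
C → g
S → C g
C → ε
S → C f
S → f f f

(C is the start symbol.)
Yes — I4: [C → .] vs [S → .]; I8: [C → .] vs [S → .]

Augment with C' → C and build the canonical LR(0) collection (I0 = CLOSURE({[C' → . C]}), then GOTO on every symbol after a dot until no new states appear). It has 12 states:
  I0: { [C → . f f S], [C → . g], [C → .], [C' → . C] }  — shift, reduce
  I1: { [C' → C .] }  — accept
  I2: { [C → f . f S] }  — shift
  I3: { [C → g .] }  — reduce
  I4: { [C → . f f S], [C → . g], [C → .], [C → f f . S], [S → . C f], [S → . C g], [S → . f f f], [S → .] }  — shift, 2 reduces
  I5: { [S → C . f], [S → C . g] }  — shift
  I6: { [C → f f S .] }  — reduce
  I7: { [C → f . f S], [S → f . f f] }  — shift
  I8: { [C → . f f S], [C → . g], [C → .], [C → f f . S], [S → . C f], [S → . C g], [S → . f f f], [S → .], [S → f f . f] }  — shift, 2 reduces
  I9: { [C → f . f S], [S → f . f f], [S → f f f .] }  — shift, reduce
  I10: { [S → C f .] }  — reduce
  I11: { [S → C g .] }  — reduce

I4 contains complete items [C → .], [S → .] — reduce-reduce conflict.
I8 contains complete items [C → .], [S → .] — reduce-reduce conflict.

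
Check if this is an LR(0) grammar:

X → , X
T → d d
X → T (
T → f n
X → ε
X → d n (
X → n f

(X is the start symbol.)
A grammar is LR(0) if no state in the canonical LR(0) collection has:
  - both a shift item (dot before a terminal) and a complete item (shift-reduce conflict), or
  - two or more complete items (reduce-reduce conflict; the accept item [X' → X .] counts as a complete item here).

Augment with X' → X and build the canonical LR(0) collection (I0 = CLOSURE({[X' → . X]}), then GOTO on every symbol after a dot until no new states appear). It has 14 states:
  I0: { [T → . d d], [T → . f n], [X → . , X], [X → . T (], [X → . d n (], [X → . n f], [X → .], [X' → . X] }  — shift, reduce
  I1: { [T → . d d], [T → . f n], [X → , . X], [X → . , X], [X → . T (], [X → . d n (], [X → . n f], [X → .] }  — shift, reduce
  I2: { [X → T . (] }  — shift
  I3: { [X' → X .] }  — accept
  I4: { [T → d . d], [X → d . n (] }  — shift
  I5: { [T → f . n] }  — shift
  I6: { [X → n . f] }  — shift
  I7: { [X → n f .] }  — reduce
  I8: { [T → f n .] }  — reduce
  I9: { [T → d d .] }  — reduce
  I10: { [X → d n . (] }  — shift
  I11: { [X → d n ( .] }  — reduce
  I12: { [X → T ( .] }  — reduce
  I13: { [X → , X .] }  — reduce

Conflict in state I0:
  Shift-reduce conflict between [X → .] and [T → . d d]
So the grammar is NOT LR(0).

Answer: No. Shift-reduce conflict between [X → .] and [T → . d d]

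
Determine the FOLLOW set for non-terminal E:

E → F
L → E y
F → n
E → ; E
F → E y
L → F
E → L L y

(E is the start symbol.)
To compute FOLLOW(E), find every occurrence of E on a right-hand side N → α E β: add FIRST(β) \ {ε}, and if β is empty or nullable also add FOLLOW(N). Iterate to a fixed point.

E is the start symbol, so $ ∈ FOLLOW(E).
In L → E y: E is followed by y, add FIRST(y) \ {ε} = { 'y' }
In E → ; E: E is at the end; this adds FOLLOW(E) to itself — nothing new
In F → E y: E is followed by y, add FIRST(y) \ {ε} = { 'y' }

Taking the union: FOLLOW(E) = { $, 'y' }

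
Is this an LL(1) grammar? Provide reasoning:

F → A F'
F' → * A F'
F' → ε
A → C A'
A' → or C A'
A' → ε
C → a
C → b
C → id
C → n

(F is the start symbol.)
Yes, the grammar is LL(1).

Relevant sets:
  FOLLOW(F') = { $ }
  FOLLOW(A') = { $, '*' }

For F':
  PREDICT(F' → '*' A F') = { '*' }
  PREDICT(F' → ε) = { $ }
For A':
  PREDICT(A' → or C A') = { 'or' }
  PREDICT(A' → ε) = { $, '*' }
For C:
  PREDICT(C → a) = { 'a' }
  PREDICT(C → b) = { 'b' }
  PREDICT(C → id) = { 'id' }
  PREDICT(C → n) = { 'n' }
F, A have a single production, so nothing to check there.

All predict sets are disjoint. The grammar IS LL(1).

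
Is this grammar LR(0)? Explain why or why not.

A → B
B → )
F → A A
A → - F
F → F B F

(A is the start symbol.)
A grammar is LR(0) if no state in the canonical LR(0) collection has:
  - both a shift item (dot before a terminal) and a complete item (shift-reduce conflict), or
  - two or more complete items (reduce-reduce conflict; the accept item [A' → A .] counts as a complete item here).

Augment with A' → A and build the canonical LR(0) collection (I0 = CLOSURE({[A' → . A]}), then GOTO on every symbol after a dot until no new states appear). It has 10 states:
  I0: { [A → . - F], [A → . B], [A' → . A], [B → . )] }  — shift
  I1: { [B → ) .] }  — reduce
  I2: { [A → - . F], [A → . - F], [A → . B], [B → . )], [F → . A A], [F → . F B F] }  — shift
  I3: { [A' → A .] }  — accept
  I4: { [A → B .] }  — reduce
  I5: { [A → . - F], [A → . B], [B → . )], [F → A . A] }  — shift
  I6: { [A → - F .], [B → . )], [F → F . B F] }  — shift, reduce
  I7: { [A → . - F], [A → . B], [B → . )], [F → . A A], [F → . F B F], [F → F B . F] }  — shift
  I8: { [B → . )], [F → F . B F], [F → F B F .] }  — shift, reduce
  I9: { [F → A A .] }  — reduce

Conflict in state I6:
  Shift-reduce conflict between [A → - F .] and [B → . )]
So the grammar is NOT LR(0).

Answer: No. Shift-reduce conflict between [A → - F .] and [B → . )]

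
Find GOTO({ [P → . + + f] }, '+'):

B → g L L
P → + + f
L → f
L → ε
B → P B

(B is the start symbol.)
GOTO(I, '+') = CLOSURE({ [A → αX.β] : [A → α.Xβ] ∈ I, X = '+' })

Items with dot before '+', with the dot advanced:
  [P → . + + f] → [P → + . + f]
Closure adds nothing (no advanced item has the dot before a non-terminal).

GOTO = { [P → + . + f] }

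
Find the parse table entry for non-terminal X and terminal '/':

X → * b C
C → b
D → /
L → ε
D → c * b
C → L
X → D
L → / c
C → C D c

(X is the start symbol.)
To find M[X, '/'], we find productions for X where '/' is in the predict set (PREDICT(N → α) = (FIRST(α) \ {ε}) ∪ (FOLLOW(N) if α ⇒* ε)).

Relevant sets:
  FIRST(D) = { '/', 'c' }

X → * b C: PREDICT = { '*' }
X → D: PREDICT = { '/', 'c' }
  '/' is in predict set, so this production goes in M[X, '/']

M[X, '/'] = X → D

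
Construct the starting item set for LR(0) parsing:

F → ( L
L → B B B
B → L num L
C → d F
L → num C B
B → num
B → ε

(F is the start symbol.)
First, augment the grammar with F' → F
I₀ = CLOSURE({ [F' → . F] }):
  [F' → . F] has the dot before F: add [F → . ( L]
No further items can be added.

I₀ = { [F → . ( L], [F' → . F] }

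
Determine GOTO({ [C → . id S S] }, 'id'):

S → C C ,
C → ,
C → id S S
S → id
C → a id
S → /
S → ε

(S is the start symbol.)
{ [C → . ,], [C → . a id], [C → . id S S], [C → id . S S], [S → . /], [S → . C C ,], [S → . id], [S → .] }

GOTO(I, 'id') = CLOSURE({ [A → αX.β] : [A → α.Xβ] ∈ I, X = 'id' })

Items with dot before 'id', with the dot advanced:
  [C → . id S S] → [C → id . S S]
Closure of the advanced items:
  [C → id . S S] has the dot before S: add [S → . C C ,], [S → . id], [S → . /], [S → .]
  [S → . C C ,] has the dot before C: add [C → . ,], [C → . id S S], [C → . a id]

GOTO = { [C → . ,], [C → . a id], [C → . id S S], [C → id . S S], [S → . /], [S → . C C ,], [S → . id], [S → .] }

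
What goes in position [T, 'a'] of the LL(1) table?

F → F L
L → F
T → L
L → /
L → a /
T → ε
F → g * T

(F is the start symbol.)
T → L, T → ε

To find M[T, 'a'], we find productions for T where 'a' is in the predict set (PREDICT(N → α) = (FIRST(α) \ {ε}) ∪ (FOLLOW(N) if α ⇒* ε)).

Relevant sets:
  FIRST(L) = { '/', 'a', 'g' }
  FOLLOW(T) = { $, '/', 'a', 'g' }

T → L: PREDICT = { '/', 'a', 'g' }
  'a' is in predict set, so this production goes in M[T, 'a']
T → ε: PREDICT = { $, '/', 'a', 'g' }
  'a' is in predict set, so this production goes in M[T, 'a']

M[T, 'a'] = T → L, T → ε  (a multiply-defined cell — the grammar is not LL(1))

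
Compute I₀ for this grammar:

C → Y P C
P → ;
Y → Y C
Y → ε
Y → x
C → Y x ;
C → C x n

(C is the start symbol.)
{ [C → . C x n], [C → . Y P C], [C → . Y x ;], [C' → . C], [Y → . Y C], [Y → . x], [Y → .] }

First, augment the grammar with C' → C
I₀ = CLOSURE({ [C' → . C] }):
  [C' → . C] has the dot before C: add [C → . Y P C], [C → . Y x ;], [C → . C x n]
  [C → . Y P C] has the dot before Y: add [Y → . Y C], [Y → .], [Y → . x]
No further items can be added.

I₀ = { [C → . C x n], [C → . Y P C], [C → . Y x ;], [C' → . C], [Y → . Y C], [Y → . x], [Y → .] }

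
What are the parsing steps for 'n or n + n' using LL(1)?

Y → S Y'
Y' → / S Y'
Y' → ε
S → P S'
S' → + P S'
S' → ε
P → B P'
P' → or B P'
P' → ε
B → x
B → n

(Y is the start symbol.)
LL(1) parsing maintains a stack (initially the start symbol over $) and the input. At each step: if the stack top is a terminal, match it against the current input token; if it is a non-terminal N, replace it with the RHS of M[N, lookahead] (the unique production whose predict set contains the lookahead).

Stack is shown with the top on the left.

Stack            Input         Action
-------------------------------------
Y $              n or n + n $  output Y → S Y'
S Y' $           n or n + n $  output S → P S'
P S' Y' $        n or n + n $  output P → B P'
B P' S' Y' $     n or n + n $  output B → n
n P' S' Y' $     n or n + n $  match 'n'
P' S' Y' $       or n + n $    output P' → or B P'
or B P' S' Y' $  or n + n $    match 'or'
B P' S' Y' $     n + n $       output B → n
n P' S' Y' $     n + n $       match 'n'
P' S' Y' $       + n $         output P' → ε
S' Y' $          + n $         output S' → + P S'
+ P S' Y' $      + n $         match '+'
P S' Y' $        n $           output P → B P'
B P' S' Y' $     n $           output B → n
n P' S' Y' $     n $           match 'n'
P' S' Y' $       $             output P' → ε
S' Y' $          $             output S' → ε
Y' $             $             output Y' → ε
$                $             accept

The string is accepted.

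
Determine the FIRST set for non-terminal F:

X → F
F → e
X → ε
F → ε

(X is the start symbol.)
{ 'e', ε }

To compute FIRST(F), examine every production with F on the left-hand side, reading each right-hand side left to right until a non-nullable symbol is reached.

From F → e:
  - e is a terminal: add 'e' and stop
From F → ε:
  - ε-production, so ε ∈ FIRST(F)

Collecting: FIRST(F) = { 'e', ε }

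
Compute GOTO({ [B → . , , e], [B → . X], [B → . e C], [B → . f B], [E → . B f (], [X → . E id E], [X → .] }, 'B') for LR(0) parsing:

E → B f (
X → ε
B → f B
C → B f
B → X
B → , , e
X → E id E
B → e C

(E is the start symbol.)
{ [E → B . f (] }

GOTO(I, 'B') = CLOSURE({ [A → αX.β] : [A → α.Xβ] ∈ I, X = 'B' })

Items with dot before 'B', with the dot advanced:
  [E → . B f (] → [E → B . f (]
Closure adds nothing (no advanced item has the dot before a non-terminal).

GOTO = { [E → B . f (] }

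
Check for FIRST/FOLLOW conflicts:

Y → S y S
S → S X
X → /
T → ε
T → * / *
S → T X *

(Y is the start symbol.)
A FIRST/FOLLOW conflict occurs when a non-terminal N has a nullable alternative N → β (β ⇒* ε) and another alternative N → α with FIRST(α) ∩ FOLLOW(N) ≠ ∅: on such a lookahead the parser cannot decide between expanding α and letting N vanish via β.

Nullable non-terminals: T.

T: nullable alternative(s) T → ε; FOLLOW(T) = { '/' }
  T → ε: FIRST \ {ε} = { } — this is the only nullable alternative, skip
  T → * / *: FIRST \ {ε} = { '*' } — disjoint from FOLLOW(T)

S, X, Y have no nullable alternative, so no FIRST/FOLLOW check is needed there.

No FIRST/FOLLOW conflicts found.

Answer: No FIRST/FOLLOW conflicts.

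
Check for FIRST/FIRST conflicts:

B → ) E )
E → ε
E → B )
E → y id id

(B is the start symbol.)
A FIRST/FIRST conflict occurs when two productions N → α and N → β for the same non-terminal have FIRST(α) ∩ FIRST(β) ≠ ∅ (with ε ∈ FIRST of a nullable right-hand side, so two nullable alternatives also conflict).

FIRST sets of the non-terminals at (or reachable through a nullable prefix from) the front of some alternative:
  FIRST(B) = { ')' }

Productions for E:
  E → ε: FIRST = { ε }
  E → B ): FIRST = { ')' }
  E → y id id: FIRST = { 'y' }
B has only one production, so no FIRST/FIRST conflict is possible there.

All alternatives of each non-terminal have pairwise disjoint FIRST sets.

Answer: No FIRST/FIRST conflicts.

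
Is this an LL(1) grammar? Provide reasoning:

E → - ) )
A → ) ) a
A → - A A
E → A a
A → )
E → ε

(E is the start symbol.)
Relevant sets:
  FIRST(A) = { ')', '-' }
  FOLLOW(E) = { $ }

For E:
  PREDICT(E → '-' ')' ')') = { '-' }
  PREDICT(E → A a) = { ')', '-' }
  PREDICT(E → ε) = { $ }
For A:
  PREDICT(A → ')' ')' a) = { ')' }
  PREDICT(A → '-' A A) = { '-' }
  PREDICT(A → ')') = { ')' }

Conflict found: Predict set conflict for E: { '-' }
The grammar is NOT LL(1).

Answer: No. Predict set conflict for E: { '-' }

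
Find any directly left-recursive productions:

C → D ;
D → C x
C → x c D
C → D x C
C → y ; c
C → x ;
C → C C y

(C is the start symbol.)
Direct left recursion occurs when N → N α for some non-terminal N (the right-hand side begins with the left-hand side itself).

C → D ;: starts with D
D → C x: starts with C
C → x c D: starts with x
C → D x C: starts with D
C → y ; c: starts with y
C → x ;: starts with x
C → C C y: LEFT RECURSIVE (starts with C)

The grammar has direct left recursion on: C.

Answer: Yes, C is left-recursive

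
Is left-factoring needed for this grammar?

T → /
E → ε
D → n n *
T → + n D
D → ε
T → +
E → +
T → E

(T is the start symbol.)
Left-factoring is needed when two productions for the same non-terminal
share a common prefix on the right-hand side.

Productions for T:
  T → /
  T → + n D
  T → +
  T → E
Productions for E:
  E → ε
  E → +
Productions for D:
  D → n n *
  D → ε

Found common prefix '+' in productions for T

Answer: Yes, T has productions with common prefix '+'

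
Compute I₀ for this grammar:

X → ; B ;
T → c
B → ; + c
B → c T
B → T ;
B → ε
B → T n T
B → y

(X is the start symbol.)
{ [X → . ; B ;], [X' → . X] }

First, augment the grammar with X' → X
I₀ = CLOSURE({ [X' → . X] }):
  [X' → . X] has the dot before X: add [X → . ; B ;]
No further items can be added.

I₀ = { [X → . ; B ;], [X' → . X] }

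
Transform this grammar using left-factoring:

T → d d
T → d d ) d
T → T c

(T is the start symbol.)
Left-factoring transforms A → αβ₁ | αβ₂ into A → αA' and A' → β₁ | β₂
(α is the longest common prefix among the alternatives). Repeat until
no nonterminal has two alternatives with a common prefix.

Round 1: T has alternatives sharing prefix 'd d'. Introduce T': T → d d T'
  Add: T' → ε
  Add: T' → ) d

No remaining common prefixes — done.

Resulting grammar:
T → d d T'
T' → ε
T' → ) d
T → T c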